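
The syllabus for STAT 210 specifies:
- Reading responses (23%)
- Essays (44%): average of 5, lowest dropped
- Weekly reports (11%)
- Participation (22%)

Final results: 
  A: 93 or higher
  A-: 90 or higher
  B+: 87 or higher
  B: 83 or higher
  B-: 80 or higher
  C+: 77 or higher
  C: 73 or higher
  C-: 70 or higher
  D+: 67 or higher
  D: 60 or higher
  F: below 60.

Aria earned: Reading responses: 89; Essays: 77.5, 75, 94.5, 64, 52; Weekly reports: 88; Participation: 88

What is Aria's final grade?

B

Essays: drop 52 → average of remaining 4 = 311/4 = 77.75
Weighted total:
  Reading responses 89 × 0.23 = 20.47
  Essays 77.75 × 0.44 = 34.21
  Weekly reports 88 × 0.11 = 9.68
  Participation 88 × 0.22 = 19.36
Sum = 83.72
83.72 is ≥ 83 and < 87 → B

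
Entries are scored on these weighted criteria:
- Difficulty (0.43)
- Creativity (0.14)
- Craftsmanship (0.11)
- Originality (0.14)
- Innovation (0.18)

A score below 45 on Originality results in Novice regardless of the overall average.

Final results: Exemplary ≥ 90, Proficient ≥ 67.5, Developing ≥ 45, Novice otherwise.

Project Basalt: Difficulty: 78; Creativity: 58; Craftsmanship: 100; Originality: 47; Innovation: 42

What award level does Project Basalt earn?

Developing

Originality score 47 ≥ 45: minimum met.
Weighted total:
  Difficulty 78 × 0.43 = 33.54
  Creativity 58 × 0.14 = 8.12
  Craftsmanship 100 × 0.11 = 11
  Originality 47 × 0.14 = 6.58
  Innovation 42 × 0.18 = 7.56
Sum = 66.8
66.8 is ≥ 45 and < 67.5 → Developing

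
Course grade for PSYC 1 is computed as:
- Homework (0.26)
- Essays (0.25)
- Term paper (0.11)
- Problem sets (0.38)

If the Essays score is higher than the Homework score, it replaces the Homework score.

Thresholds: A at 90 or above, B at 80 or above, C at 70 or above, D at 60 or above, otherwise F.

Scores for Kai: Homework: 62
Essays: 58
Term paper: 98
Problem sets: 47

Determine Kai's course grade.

F

Essays (58) ≤ Homework (62), so Homework stays at 62.
Weighted total:
  Homework 62 × 0.26 = 16.12
  Essays 58 × 0.25 = 14.5
  Term paper 98 × 0.11 = 10.78
  Problem sets 47 × 0.38 = 17.86
Sum = 59.26
59.26 < 60 → F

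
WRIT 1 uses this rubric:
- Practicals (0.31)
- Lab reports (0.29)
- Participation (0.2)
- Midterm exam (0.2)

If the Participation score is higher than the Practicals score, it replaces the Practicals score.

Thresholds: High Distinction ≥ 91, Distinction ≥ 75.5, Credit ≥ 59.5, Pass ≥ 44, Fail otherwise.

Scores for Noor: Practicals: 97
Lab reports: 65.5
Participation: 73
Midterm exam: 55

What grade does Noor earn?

Participation (73) ≤ Practicals (97), so Practicals stays at 97.
Weighted total:
  Practicals 97 × 0.31 = 30.07
  Lab reports 65.5 × 0.29 = 18.995
  Participation 73 × 0.2 = 14.6
  Midterm exam 55 × 0.2 = 11
Sum = 74.665
74.665 is ≥ 59.5 and < 75.5 → Credit

Credit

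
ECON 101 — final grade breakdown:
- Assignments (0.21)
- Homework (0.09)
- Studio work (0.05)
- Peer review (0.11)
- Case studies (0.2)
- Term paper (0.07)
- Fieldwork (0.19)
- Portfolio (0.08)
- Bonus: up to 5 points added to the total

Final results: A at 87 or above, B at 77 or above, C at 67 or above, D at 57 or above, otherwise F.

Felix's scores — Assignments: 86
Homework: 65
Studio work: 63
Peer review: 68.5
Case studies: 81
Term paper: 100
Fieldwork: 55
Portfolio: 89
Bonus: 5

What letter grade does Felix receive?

Weighted total:
  Assignments 86 × 0.21 = 18.06
  Homework 65 × 0.09 = 5.85
  Studio work 63 × 0.05 = 3.15
  Peer review 68.5 × 0.11 = 7.535
  Case studies 81 × 0.2 = 16.2
  Term paper 100 × 0.07 = 7
  Fieldwork 55 × 0.19 = 10.45
  Portfolio 89 × 0.08 = 7.12
Sum = 75.365
Bonus: 75.365 + 5 = 80.365
80.365 is ≥ 77 and < 87 → B

B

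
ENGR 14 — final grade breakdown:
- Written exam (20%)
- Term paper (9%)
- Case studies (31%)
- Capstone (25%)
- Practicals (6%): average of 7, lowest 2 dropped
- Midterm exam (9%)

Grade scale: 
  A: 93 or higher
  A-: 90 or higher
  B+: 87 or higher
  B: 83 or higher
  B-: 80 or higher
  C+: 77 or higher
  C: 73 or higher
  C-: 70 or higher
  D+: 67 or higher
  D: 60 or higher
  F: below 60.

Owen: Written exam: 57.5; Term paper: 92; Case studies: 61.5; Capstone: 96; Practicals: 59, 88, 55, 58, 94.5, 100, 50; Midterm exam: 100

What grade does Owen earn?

Practicals: drop 50, 55 → average of remaining 5 = 399.5/5 = 79.9
Weighted total:
  Written exam 57.5 × 0.2 = 11.5
  Term paper 92 × 0.09 = 8.28
  Case studies 61.5 × 0.31 = 19.065
  Capstone 96 × 0.25 = 24
  Practicals 79.9 × 0.06 = 4.794
  Midterm exam 100 × 0.09 = 9
Sum = 76.639
76.639 is ≥ 73 and < 77 → C

C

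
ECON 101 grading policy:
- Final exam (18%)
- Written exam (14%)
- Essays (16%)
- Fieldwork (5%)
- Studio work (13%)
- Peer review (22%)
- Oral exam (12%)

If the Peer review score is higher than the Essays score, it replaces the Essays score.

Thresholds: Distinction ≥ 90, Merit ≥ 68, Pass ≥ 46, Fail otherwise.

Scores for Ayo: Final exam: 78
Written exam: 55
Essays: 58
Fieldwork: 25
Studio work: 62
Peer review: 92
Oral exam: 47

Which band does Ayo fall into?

Peer review (92) > Essays (58), so Essays counts as 92.
Weighted total:
  Final exam 78 × 0.18 = 14.04
  Written exam 55 × 0.14 = 7.7
  Essays 92 × 0.16 = 14.72
  Fieldwork 25 × 0.05 = 1.25
  Studio work 62 × 0.13 = 8.06
  Peer review 92 × 0.22 = 20.24
  Oral exam 47 × 0.12 = 5.64
Sum = 71.65
71.65 is ≥ 68 and < 90 → Merit

Merit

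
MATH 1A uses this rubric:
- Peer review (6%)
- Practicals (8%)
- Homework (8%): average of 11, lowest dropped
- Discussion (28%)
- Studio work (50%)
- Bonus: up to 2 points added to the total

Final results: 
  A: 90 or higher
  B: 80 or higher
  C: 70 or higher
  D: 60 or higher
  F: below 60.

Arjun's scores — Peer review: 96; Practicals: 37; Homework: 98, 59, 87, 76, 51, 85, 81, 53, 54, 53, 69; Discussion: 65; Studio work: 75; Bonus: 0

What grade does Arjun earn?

Homework: drop 51 → average of remaining 10 = 715/10 = 71.5
Weighted total:
  Peer review 96 × 0.06 = 5.76
  Practicals 37 × 0.08 = 2.96
  Homework 71.5 × 0.08 = 5.72
  Discussion 65 × 0.28 = 18.2
  Studio work 75 × 0.5 = 37.5
Sum = 70.14
Bonus: 70.14 + 0 = 70.14
70.14 is ≥ 70 and < 80 → C

C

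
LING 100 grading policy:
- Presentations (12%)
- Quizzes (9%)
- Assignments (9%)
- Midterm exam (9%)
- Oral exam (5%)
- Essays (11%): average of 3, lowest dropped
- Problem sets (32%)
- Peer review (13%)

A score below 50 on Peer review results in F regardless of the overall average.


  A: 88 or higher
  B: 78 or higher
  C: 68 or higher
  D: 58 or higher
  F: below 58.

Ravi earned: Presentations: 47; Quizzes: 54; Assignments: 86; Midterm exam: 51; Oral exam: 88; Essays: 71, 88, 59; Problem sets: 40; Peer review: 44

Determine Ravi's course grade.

F

Essays: drop 59 → average of remaining 2 = 159/2 = 79.5
Peer review score 44 < 50: minimum not met.
Weighted total:
  Presentations 47 × 0.12 = 5.64
  Quizzes 54 × 0.09 = 4.86
  Assignments 86 × 0.09 = 7.74
  Midterm exam 51 × 0.09 = 4.59
  Oral exam 88 × 0.05 = 4.4
  Essays 79.5 × 0.11 = 8.745
  Problem sets 40 × 0.32 = 12.8
  Peer review 44 × 0.13 = 5.72
Sum = 54.495
Because the Peer review minimum was not met, the result is F.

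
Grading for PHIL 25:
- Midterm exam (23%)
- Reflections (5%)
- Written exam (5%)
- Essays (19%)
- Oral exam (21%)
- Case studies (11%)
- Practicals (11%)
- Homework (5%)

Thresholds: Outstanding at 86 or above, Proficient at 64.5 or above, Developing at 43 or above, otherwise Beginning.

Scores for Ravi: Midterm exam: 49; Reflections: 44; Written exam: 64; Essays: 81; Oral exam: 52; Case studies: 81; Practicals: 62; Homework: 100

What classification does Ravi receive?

Weighted total:
  Midterm exam 49 × 0.23 = 11.27
  Reflections 44 × 0.05 = 2.2
  Written exam 64 × 0.05 = 3.2
  Essays 81 × 0.19 = 15.39
  Oral exam 52 × 0.21 = 10.92
  Case studies 81 × 0.11 = 8.91
  Practicals 62 × 0.11 = 6.82
  Homework 100 × 0.05 = 5
Sum = 63.71
63.71 is ≥ 43 and < 64.5 → Developing

Developing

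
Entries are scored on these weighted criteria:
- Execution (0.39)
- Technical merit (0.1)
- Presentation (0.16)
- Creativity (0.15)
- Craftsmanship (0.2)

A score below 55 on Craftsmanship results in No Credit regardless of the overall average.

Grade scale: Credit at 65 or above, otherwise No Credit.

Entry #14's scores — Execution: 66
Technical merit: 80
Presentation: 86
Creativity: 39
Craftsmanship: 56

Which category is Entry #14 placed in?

No Credit

Craftsmanship score 56 ≥ 55: minimum met.
Weighted total:
  Execution 66 × 0.39 = 25.74
  Technical merit 80 × 0.1 = 8
  Presentation 86 × 0.16 = 13.76
  Creativity 39 × 0.15 = 5.85
  Craftsmanship 56 × 0.2 = 11.2
Sum = 64.55
64.55 < 65 → No Credit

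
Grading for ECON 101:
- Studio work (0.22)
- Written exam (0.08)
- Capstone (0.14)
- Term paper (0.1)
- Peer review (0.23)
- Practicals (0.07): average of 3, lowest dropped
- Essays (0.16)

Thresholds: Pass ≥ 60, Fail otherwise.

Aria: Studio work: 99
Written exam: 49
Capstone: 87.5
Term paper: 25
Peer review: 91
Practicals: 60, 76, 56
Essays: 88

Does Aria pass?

Practicals: drop 56 → average of remaining 2 = 136/2 = 68
Weighted total:
  Studio work 99 × 0.22 = 21.78
  Written exam 49 × 0.08 = 3.92
  Capstone 87.5 × 0.14 = 12.25
  Term paper 25 × 0.1 = 2.5
  Peer review 91 × 0.23 = 20.93
  Practicals 68 × 0.07 = 4.76
  Essays 88 × 0.16 = 14.08
Sum = 80.22
80.22 ≥ 60 → Pass

Pass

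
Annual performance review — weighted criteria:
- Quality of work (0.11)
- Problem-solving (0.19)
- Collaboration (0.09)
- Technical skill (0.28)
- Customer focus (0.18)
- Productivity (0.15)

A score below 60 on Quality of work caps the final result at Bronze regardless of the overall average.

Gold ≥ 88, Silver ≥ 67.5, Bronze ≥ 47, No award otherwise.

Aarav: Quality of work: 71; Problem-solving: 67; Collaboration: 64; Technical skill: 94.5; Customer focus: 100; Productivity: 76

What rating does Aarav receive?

Silver

Quality of work score 71 ≥ 60: minimum met.
Weighted total:
  Quality of work 71 × 0.11 = 7.81
  Problem-solving 67 × 0.19 = 12.73
  Collaboration 64 × 0.09 = 5.76
  Technical skill 94.5 × 0.28 = 26.46
  Customer focus 100 × 0.18 = 18
  Productivity 76 × 0.15 = 11.4
Sum = 82.16
82.16 is ≥ 67.5 and < 88 → Silver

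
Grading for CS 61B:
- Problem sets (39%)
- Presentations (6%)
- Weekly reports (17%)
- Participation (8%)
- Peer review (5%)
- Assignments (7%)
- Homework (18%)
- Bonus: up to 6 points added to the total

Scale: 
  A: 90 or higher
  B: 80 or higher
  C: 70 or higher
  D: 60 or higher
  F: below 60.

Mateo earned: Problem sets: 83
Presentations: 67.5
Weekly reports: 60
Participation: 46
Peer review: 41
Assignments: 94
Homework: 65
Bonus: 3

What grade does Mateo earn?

C

Weighted total:
  Problem sets 83 × 0.39 = 32.37
  Presentations 67.5 × 0.06 = 4.05
  Weekly reports 60 × 0.17 = 10.2
  Participation 46 × 0.08 = 3.68
  Peer review 41 × 0.05 = 2.05
  Assignments 94 × 0.07 = 6.58
  Homework 65 × 0.18 = 11.7
Sum = 70.63
Bonus: 70.63 + 3 = 73.63
73.63 is ≥ 70 and < 80 → C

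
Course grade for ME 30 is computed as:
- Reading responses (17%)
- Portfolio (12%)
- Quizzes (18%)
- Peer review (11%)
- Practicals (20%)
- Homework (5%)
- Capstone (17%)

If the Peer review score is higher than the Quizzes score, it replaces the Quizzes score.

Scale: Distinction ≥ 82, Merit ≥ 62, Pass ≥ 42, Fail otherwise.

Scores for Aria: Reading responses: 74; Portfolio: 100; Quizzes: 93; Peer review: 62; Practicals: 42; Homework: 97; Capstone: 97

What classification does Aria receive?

Merit

Peer review (62) ≤ Quizzes (93), so Quizzes stays at 93.
Weighted total:
  Reading responses 74 × 0.17 = 12.58
  Portfolio 100 × 0.12 = 12
  Quizzes 93 × 0.18 = 16.74
  Peer review 62 × 0.11 = 6.82
  Practicals 42 × 0.2 = 8.4
  Homework 97 × 0.05 = 4.85
  Capstone 97 × 0.17 = 16.49
Sum = 77.88
77.88 is ≥ 62 and < 82 → Merit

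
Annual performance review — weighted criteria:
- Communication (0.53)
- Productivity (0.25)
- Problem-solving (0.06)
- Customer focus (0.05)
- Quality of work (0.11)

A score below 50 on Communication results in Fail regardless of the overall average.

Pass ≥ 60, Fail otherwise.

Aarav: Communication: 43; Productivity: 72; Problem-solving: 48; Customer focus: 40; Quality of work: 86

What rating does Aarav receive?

Fail

Communication score 43 < 50: minimum not met.
Weighted total:
  Communication 43 × 0.53 = 22.79
  Productivity 72 × 0.25 = 18
  Problem-solving 48 × 0.06 = 2.88
  Customer focus 40 × 0.05 = 2
  Quality of work 86 × 0.11 = 9.46
Sum = 55.13
Because the Communication minimum was not met, the result is Fail.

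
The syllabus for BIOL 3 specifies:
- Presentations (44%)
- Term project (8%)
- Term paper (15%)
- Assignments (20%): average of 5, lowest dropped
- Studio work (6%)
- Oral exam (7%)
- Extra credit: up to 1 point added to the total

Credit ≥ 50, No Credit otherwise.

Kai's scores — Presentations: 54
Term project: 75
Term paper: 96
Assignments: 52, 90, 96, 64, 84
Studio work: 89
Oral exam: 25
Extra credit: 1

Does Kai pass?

Credit

Assignments: drop 52 → average of remaining 4 = 334/4 = 83.5
Weighted total:
  Presentations 54 × 0.44 = 23.76
  Term project 75 × 0.08 = 6
  Term paper 96 × 0.15 = 14.4
  Assignments 83.5 × 0.2 = 16.7
  Studio work 89 × 0.06 = 5.34
  Oral exam 25 × 0.07 = 1.75
Sum = 67.95
Extra credit: 67.95 + 1 = 68.95
68.95 ≥ 50 → Credit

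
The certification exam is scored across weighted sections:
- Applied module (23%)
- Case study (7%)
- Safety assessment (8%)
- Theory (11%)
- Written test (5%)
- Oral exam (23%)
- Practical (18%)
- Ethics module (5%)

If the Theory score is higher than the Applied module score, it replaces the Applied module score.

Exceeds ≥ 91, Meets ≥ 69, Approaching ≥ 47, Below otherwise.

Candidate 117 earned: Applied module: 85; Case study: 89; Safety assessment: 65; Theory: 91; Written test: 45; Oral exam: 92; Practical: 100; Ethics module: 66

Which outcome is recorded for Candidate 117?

Theory (91) > Applied module (85), so Applied module counts as 91.
Weighted total:
  Applied module 91 × 0.23 = 20.93
  Case study 89 × 0.07 = 6.23
  Safety assessment 65 × 0.08 = 5.2
  Theory 91 × 0.11 = 10.01
  Written test 45 × 0.05 = 2.25
  Oral exam 92 × 0.23 = 21.16
  Practical 100 × 0.18 = 18
  Ethics module 66 × 0.05 = 3.3
Sum = 87.08
87.08 is ≥ 69 and < 91 → Meets

Meets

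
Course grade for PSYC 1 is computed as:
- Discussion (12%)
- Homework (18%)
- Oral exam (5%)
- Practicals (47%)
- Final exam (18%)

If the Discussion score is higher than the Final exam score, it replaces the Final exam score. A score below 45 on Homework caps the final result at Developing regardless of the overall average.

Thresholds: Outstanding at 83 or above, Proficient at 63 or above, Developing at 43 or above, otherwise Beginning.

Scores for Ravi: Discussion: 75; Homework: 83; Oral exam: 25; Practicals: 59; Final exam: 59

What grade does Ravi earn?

Proficient

Discussion (75) > Final exam (59), so Final exam counts as 75.
Homework score 83 ≥ 45: minimum met.
Weighted total:
  Discussion 75 × 0.12 = 9
  Homework 83 × 0.18 = 14.94
  Oral exam 25 × 0.05 = 1.25
  Practicals 59 × 0.47 = 27.73
  Final exam 75 × 0.18 = 13.5
Sum = 66.42
66.42 is ≥ 63 and < 83 → Proficient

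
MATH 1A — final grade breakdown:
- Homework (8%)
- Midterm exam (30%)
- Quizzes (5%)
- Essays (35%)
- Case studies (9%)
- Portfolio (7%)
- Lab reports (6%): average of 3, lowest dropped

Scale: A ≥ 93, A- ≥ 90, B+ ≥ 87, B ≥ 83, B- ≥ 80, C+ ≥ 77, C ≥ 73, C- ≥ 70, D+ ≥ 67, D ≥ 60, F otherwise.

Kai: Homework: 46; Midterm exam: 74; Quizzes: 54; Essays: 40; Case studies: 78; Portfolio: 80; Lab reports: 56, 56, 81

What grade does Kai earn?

F

Lab reports: drop 56 → average of remaining 2 = 137/2 = 68.5
Weighted total:
  Homework 46 × 0.08 = 3.68
  Midterm exam 74 × 0.3 = 22.2
  Quizzes 54 × 0.05 = 2.7
  Essays 40 × 0.35 = 14
  Case studies 78 × 0.09 = 7.02
  Portfolio 80 × 0.07 = 5.6
  Lab reports 68.5 × 0.06 = 4.11
Sum = 59.31
59.31 < 60 → F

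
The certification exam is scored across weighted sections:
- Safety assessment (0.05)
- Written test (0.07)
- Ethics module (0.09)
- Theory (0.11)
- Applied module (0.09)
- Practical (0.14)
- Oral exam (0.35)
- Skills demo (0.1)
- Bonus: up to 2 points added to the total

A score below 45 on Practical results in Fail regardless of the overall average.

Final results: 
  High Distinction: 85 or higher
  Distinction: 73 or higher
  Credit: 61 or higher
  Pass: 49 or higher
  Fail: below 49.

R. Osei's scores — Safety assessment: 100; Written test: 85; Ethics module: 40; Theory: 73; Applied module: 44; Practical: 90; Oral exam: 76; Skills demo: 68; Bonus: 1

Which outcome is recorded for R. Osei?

Distinction

Practical score 90 ≥ 45: minimum met.
Weighted total:
  Safety assessment 100 × 0.05 = 5
  Written test 85 × 0.07 = 5.95
  Ethics module 40 × 0.09 = 3.6
  Theory 73 × 0.11 = 8.03
  Applied module 44 × 0.09 = 3.96
  Practical 90 × 0.14 = 12.6
  Oral exam 76 × 0.35 = 26.6
  Skills demo 68 × 0.1 = 6.8
Sum = 72.54
Bonus: 72.54 + 1 = 73.54
73.54 is ≥ 73 and < 85 → Distinction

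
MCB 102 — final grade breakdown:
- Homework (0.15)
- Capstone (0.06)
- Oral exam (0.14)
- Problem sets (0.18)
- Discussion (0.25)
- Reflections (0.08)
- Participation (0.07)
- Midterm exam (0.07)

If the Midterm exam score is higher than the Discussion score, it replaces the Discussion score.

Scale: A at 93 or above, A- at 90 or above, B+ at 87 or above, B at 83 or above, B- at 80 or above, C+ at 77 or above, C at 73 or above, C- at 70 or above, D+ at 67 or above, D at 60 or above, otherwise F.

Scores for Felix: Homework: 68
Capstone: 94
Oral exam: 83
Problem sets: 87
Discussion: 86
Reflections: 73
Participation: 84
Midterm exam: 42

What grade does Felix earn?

C+

Midterm exam (42) ≤ Discussion (86), so Discussion stays at 86.
Weighted total:
  Homework 68 × 0.15 = 10.2
  Capstone 94 × 0.06 = 5.64
  Oral exam 83 × 0.14 = 11.62
  Problem sets 87 × 0.18 = 15.66
  Discussion 86 × 0.25 = 21.5
  Reflections 73 × 0.08 = 5.84
  Participation 84 × 0.07 = 5.88
  Midterm exam 42 × 0.07 = 2.94
Sum = 79.28
79.28 is ≥ 77 and < 80 → C+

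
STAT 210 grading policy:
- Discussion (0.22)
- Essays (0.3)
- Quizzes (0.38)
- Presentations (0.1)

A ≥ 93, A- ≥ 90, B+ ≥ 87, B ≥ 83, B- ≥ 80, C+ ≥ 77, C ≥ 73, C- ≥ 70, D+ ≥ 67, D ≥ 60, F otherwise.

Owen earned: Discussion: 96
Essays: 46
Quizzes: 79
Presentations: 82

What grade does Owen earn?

C

Weighted total:
  Discussion 96 × 0.22 = 21.12
  Essays 46 × 0.3 = 13.8
  Quizzes 79 × 0.38 = 30.02
  Presentations 82 × 0.1 = 8.2
Sum = 73.14
73.14 is ≥ 73 and < 77 → C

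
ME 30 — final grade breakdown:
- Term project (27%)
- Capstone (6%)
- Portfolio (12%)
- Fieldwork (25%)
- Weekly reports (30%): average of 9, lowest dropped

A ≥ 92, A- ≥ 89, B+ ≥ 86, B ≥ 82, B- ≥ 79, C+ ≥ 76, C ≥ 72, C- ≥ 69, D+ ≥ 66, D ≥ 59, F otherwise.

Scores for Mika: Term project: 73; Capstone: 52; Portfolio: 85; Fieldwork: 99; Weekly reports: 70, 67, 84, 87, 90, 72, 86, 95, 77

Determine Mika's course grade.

Weekly reports: drop 67 → average of remaining 8 = 661/8 = 82.625
Weighted total:
  Term project 73 × 0.27 = 19.71
  Capstone 52 × 0.06 = 3.12
  Portfolio 85 × 0.12 = 10.2
  Fieldwork 99 × 0.25 = 24.75
  Weekly reports 82.625 × 0.3 = 24.7875
Sum = 82.5675
82.5675 is ≥ 82 and < 86 → B

B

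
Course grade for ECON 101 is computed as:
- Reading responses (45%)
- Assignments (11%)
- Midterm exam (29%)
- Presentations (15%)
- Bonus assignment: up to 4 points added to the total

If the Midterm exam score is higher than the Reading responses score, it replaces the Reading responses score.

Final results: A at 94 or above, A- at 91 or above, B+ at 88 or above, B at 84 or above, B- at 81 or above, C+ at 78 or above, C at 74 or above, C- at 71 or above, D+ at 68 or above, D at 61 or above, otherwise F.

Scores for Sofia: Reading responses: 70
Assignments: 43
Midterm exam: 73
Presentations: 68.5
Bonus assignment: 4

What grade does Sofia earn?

Midterm exam (73) > Reading responses (70), so Reading responses counts as 73.
Weighted total:
  Reading responses 73 × 0.45 = 32.85
  Assignments 43 × 0.11 = 4.73
  Midterm exam 73 × 0.29 = 21.17
  Presentations 68.5 × 0.15 = 10.275
Sum = 69.025
Bonus assignment: 69.025 + 4 = 73.025
73.025 is ≥ 71 and < 74 → C-

C-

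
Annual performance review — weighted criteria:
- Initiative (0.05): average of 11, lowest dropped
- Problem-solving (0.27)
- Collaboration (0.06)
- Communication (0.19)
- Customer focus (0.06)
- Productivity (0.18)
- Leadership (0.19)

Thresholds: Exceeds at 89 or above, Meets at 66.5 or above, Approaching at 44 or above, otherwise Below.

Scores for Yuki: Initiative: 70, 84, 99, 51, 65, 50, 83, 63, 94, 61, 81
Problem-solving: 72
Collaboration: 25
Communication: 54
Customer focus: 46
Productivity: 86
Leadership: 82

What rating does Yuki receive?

Meets

Initiative: drop 50 → average of remaining 10 = 751/10 = 75.1
Weighted total:
  Initiative 75.1 × 0.05 = 3.755
  Problem-solving 72 × 0.27 = 19.44
  Collaboration 25 × 0.06 = 1.5
  Communication 54 × 0.19 = 10.26
  Customer focus 46 × 0.06 = 2.76
  Productivity 86 × 0.18 = 15.48
  Leadership 82 × 0.19 = 15.58
Sum = 68.775
68.775 is ≥ 66.5 and < 89 → Meets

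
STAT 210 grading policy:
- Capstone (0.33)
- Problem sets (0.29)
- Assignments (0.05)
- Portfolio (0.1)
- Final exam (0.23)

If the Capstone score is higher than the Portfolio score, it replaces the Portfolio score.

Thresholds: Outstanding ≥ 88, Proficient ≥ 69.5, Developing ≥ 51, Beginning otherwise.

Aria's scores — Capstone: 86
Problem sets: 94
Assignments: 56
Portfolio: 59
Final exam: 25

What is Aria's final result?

Capstone (86) > Portfolio (59), so Portfolio counts as 86.
Weighted total:
  Capstone 86 × 0.33 = 28.38
  Problem sets 94 × 0.29 = 27.26
  Assignments 56 × 0.05 = 2.8
  Portfolio 86 × 0.1 = 8.6
  Final exam 25 × 0.23 = 5.75
Sum = 72.79
72.79 is ≥ 69.5 and < 88 → Proficient

Proficient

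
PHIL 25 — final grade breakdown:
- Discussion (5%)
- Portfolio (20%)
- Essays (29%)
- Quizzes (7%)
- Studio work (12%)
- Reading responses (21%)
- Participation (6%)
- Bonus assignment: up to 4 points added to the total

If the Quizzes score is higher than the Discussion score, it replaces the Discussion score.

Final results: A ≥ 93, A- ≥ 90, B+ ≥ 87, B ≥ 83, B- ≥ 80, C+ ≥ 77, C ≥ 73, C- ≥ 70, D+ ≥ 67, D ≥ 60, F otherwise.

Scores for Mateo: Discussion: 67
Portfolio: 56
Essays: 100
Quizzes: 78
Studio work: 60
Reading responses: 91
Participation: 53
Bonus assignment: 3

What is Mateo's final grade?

Quizzes (78) > Discussion (67), so Discussion counts as 78.
Weighted total:
  Discussion 78 × 0.05 = 3.9
  Portfolio 56 × 0.2 = 11.2
  Essays 100 × 0.29 = 29
  Quizzes 78 × 0.07 = 5.46
  Studio work 60 × 0.12 = 7.2
  Reading responses 91 × 0.21 = 19.11
  Participation 53 × 0.06 = 3.18
Sum = 79.05
Bonus assignment: 79.05 + 3 = 82.05
82.05 is ≥ 80 and < 83 → B-

B-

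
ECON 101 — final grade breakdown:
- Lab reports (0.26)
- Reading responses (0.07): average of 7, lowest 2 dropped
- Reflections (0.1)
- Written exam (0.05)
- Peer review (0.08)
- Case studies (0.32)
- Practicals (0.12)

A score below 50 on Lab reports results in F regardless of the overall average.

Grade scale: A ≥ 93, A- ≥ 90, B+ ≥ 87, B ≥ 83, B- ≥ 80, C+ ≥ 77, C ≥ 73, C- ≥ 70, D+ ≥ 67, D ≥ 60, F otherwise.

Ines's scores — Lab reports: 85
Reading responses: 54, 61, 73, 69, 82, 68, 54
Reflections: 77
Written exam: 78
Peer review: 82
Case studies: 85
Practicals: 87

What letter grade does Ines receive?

Reading responses: drop 54, 54 → average of remaining 5 = 353/5 = 70.6
Lab reports score 85 ≥ 50: minimum met.
Weighted total:
  Lab reports 85 × 0.26 = 22.1
  Reading responses 70.6 × 0.07 = 4.942
  Reflections 77 × 0.1 = 7.7
  Written exam 78 × 0.05 = 3.9
  Peer review 82 × 0.08 = 6.56
  Case studies 85 × 0.32 = 27.2
  Practicals 87 × 0.12 = 10.44
Sum = 82.842
82.842 is ≥ 80 and < 83 → B-

B-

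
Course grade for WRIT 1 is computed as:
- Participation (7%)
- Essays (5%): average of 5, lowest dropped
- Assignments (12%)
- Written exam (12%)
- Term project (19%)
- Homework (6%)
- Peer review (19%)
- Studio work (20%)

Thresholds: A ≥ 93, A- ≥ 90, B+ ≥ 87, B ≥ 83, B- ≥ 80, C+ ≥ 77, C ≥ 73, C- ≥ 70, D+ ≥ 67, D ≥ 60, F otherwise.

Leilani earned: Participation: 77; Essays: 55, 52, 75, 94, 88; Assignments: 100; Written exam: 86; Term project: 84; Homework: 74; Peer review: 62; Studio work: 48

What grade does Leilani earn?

C

Essays: drop 52 → average of remaining 4 = 312/4 = 78
Weighted total:
  Participation 77 × 0.07 = 5.39
  Essays 78 × 0.05 = 3.9
  Assignments 100 × 0.12 = 12
  Written exam 86 × 0.12 = 10.32
  Term project 84 × 0.19 = 15.96
  Homework 74 × 0.06 = 4.44
  Peer review 62 × 0.19 = 11.78
  Studio work 48 × 0.2 = 9.6
Sum = 73.39
73.39 is ≥ 73 and < 77 → C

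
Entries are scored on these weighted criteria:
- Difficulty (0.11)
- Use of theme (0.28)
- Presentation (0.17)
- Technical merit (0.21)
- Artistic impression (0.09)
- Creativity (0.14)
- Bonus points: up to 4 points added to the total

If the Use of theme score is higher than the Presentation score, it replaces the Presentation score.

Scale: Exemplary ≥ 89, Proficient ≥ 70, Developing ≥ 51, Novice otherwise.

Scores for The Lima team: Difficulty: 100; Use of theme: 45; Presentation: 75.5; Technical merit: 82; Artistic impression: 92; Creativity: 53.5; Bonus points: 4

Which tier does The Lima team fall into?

Proficient

Use of theme (45) ≤ Presentation (75.5), so Presentation stays at 75.5.
Weighted total:
  Difficulty 100 × 0.11 = 11
  Use of theme 45 × 0.28 = 12.6
  Presentation 75.5 × 0.17 = 12.835
  Technical merit 82 × 0.21 = 17.22
  Artistic impression 92 × 0.09 = 8.28
  Creativity 53.5 × 0.14 = 7.49
Sum = 69.425
Bonus points: 69.425 + 4 = 73.425
73.425 is ≥ 70 and < 89 → Proficient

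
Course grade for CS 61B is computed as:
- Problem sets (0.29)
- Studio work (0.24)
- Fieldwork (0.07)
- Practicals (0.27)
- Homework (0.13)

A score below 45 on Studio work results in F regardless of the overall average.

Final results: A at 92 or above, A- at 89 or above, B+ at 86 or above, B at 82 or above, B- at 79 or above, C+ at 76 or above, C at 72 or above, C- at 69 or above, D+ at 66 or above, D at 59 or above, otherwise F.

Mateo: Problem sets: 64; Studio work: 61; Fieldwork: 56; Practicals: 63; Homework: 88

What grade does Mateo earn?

Studio work score 61 ≥ 45: minimum met.
Weighted total:
  Problem sets 64 × 0.29 = 18.56
  Studio work 61 × 0.24 = 14.64
  Fieldwork 56 × 0.07 = 3.92
  Practicals 63 × 0.27 = 17.01
  Homework 88 × 0.13 = 11.44
Sum = 65.57
65.57 is ≥ 59 and < 66 → D

D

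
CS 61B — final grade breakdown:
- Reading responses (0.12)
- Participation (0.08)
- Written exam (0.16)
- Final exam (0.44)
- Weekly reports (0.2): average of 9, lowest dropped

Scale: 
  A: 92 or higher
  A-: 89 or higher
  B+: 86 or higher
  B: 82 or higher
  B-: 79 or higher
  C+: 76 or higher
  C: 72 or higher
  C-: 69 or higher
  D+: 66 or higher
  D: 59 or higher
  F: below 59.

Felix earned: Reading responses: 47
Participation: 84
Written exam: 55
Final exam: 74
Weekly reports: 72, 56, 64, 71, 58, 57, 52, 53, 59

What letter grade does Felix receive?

Weekly reports: drop 52 → average of remaining 8 = 490/8 = 61.25
Weighted total:
  Reading responses 47 × 0.12 = 5.64
  Participation 84 × 0.08 = 6.72
  Written exam 55 × 0.16 = 8.8
  Final exam 74 × 0.44 = 32.56
  Weekly reports 61.25 × 0.2 = 12.25
Sum = 65.97
65.97 is ≥ 59 and < 66 → D

D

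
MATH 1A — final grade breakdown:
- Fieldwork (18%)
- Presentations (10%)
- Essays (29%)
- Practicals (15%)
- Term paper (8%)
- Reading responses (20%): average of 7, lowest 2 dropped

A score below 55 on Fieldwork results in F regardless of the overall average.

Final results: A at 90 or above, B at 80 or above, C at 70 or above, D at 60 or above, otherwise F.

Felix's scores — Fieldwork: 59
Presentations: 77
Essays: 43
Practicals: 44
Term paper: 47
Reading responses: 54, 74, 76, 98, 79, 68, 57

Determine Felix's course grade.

Reading responses: drop 54, 57 → average of remaining 5 = 395/5 = 79
Fieldwork score 59 ≥ 55: minimum met.
Weighted total:
  Fieldwork 59 × 0.18 = 10.62
  Presentations 77 × 0.1 = 7.7
  Essays 43 × 0.29 = 12.47
  Practicals 44 × 0.15 = 6.6
  Term paper 47 × 0.08 = 3.76
  Reading responses 79 × 0.2 = 15.8
Sum = 56.95
56.95 < 60 → F

F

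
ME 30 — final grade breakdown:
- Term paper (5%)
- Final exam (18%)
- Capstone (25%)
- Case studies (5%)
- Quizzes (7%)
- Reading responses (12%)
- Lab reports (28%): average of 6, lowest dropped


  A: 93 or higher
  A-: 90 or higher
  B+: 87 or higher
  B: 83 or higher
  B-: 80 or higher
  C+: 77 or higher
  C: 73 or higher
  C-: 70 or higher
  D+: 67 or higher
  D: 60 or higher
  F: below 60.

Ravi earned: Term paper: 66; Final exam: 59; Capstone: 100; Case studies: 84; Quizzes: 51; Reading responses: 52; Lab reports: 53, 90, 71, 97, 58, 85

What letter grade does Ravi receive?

C

Lab reports: drop 53 → average of remaining 5 = 401/5 = 80.2
Weighted total:
  Term paper 66 × 0.05 = 3.3
  Final exam 59 × 0.18 = 10.62
  Capstone 100 × 0.25 = 25
  Case studies 84 × 0.05 = 4.2
  Quizzes 51 × 0.07 = 3.57
  Reading responses 52 × 0.12 = 6.24
  Lab reports 80.2 × 0.28 = 22.456
Sum = 75.386
75.386 is ≥ 73 and < 77 → C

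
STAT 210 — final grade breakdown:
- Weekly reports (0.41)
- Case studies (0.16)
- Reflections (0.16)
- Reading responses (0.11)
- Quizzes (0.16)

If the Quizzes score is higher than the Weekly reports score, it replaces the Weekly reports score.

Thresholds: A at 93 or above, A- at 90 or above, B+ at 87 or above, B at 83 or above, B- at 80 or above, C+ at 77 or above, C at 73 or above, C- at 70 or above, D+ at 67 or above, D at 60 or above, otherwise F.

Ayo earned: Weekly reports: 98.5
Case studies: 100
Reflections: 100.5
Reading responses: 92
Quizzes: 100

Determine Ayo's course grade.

Quizzes (100) > Weekly reports (98.5), so Weekly reports counts as 100.
Weighted total:
  Weekly reports 100 × 0.41 = 41
  Case studies 100 × 0.16 = 16
  Reflections 100.5 × 0.16 = 16.08
  Reading responses 92 × 0.11 = 10.12
  Quizzes 100 × 0.16 = 16
Sum = 99.2
99.2 ≥ 93 → A

A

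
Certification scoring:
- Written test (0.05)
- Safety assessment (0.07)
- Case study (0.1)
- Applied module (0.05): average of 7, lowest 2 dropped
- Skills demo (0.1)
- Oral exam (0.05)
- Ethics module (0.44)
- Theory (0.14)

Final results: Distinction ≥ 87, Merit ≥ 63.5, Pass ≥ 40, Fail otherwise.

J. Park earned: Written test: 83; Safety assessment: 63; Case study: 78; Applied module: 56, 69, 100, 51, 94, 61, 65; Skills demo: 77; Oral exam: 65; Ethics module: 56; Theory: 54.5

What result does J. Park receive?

Applied module: drop 51, 56 → average of remaining 5 = 389/5 = 77.8
Weighted total:
  Written test 83 × 0.05 = 4.15
  Safety assessment 63 × 0.07 = 4.41
  Case study 78 × 0.1 = 7.8
  Applied module 77.8 × 0.05 = 3.89
  Skills demo 77 × 0.1 = 7.7
  Oral exam 65 × 0.05 = 3.25
  Ethics module 56 × 0.44 = 24.64
  Theory 54.5 × 0.14 = 7.63
Sum = 63.47
63.47 is ≥ 40 and < 63.5 → Pass

Pass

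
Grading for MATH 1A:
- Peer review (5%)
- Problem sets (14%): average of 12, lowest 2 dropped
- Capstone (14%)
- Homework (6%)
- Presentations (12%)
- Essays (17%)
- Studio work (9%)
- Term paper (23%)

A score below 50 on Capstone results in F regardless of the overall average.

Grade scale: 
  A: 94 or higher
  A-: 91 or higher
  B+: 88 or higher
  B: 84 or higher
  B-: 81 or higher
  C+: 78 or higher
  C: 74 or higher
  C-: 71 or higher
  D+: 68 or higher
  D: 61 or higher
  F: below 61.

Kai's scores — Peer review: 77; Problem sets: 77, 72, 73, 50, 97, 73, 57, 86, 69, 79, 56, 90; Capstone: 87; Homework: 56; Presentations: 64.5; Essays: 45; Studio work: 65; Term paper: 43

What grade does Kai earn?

Problem sets: drop 50, 56 → average of remaining 10 = 773/10 = 77.3
Capstone score 87 ≥ 50: minimum met.
Weighted total:
  Peer review 77 × 0.05 = 3.85
  Problem sets 77.3 × 0.14 = 10.822
  Capstone 87 × 0.14 = 12.18
  Homework 56 × 0.06 = 3.36
  Presentations 64.5 × 0.12 = 7.74
  Essays 45 × 0.17 = 7.65
  Studio work 65 × 0.09 = 5.85
  Term paper 43 × 0.23 = 9.89
Sum = 61.342
61.342 is ≥ 61 and < 68 → D

D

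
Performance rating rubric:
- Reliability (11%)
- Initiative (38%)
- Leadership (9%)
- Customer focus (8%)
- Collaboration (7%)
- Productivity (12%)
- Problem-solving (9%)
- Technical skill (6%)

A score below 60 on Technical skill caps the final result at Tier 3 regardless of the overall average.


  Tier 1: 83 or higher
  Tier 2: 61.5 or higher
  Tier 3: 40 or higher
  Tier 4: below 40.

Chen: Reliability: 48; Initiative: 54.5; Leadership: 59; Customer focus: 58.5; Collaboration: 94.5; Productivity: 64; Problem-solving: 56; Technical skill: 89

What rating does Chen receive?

Tier 3

Technical skill score 89 ≥ 60: minimum met.
Weighted total:
  Reliability 48 × 0.11 = 5.28
  Initiative 54.5 × 0.38 = 20.71
  Leadership 59 × 0.09 = 5.31
  Customer focus 58.5 × 0.08 = 4.68
  Collaboration 94.5 × 0.07 = 6.615
  Productivity 64 × 0.12 = 7.68
  Problem-solving 56 × 0.09 = 5.04
  Technical skill 89 × 0.06 = 5.34
Sum = 60.655
60.655 is ≥ 40 and < 61.5 → Tier 3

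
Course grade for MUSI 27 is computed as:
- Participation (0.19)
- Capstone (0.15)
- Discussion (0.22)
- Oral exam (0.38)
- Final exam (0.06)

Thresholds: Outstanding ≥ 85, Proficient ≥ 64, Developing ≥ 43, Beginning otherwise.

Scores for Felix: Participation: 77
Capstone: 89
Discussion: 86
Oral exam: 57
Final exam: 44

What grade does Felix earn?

Weighted total:
  Participation 77 × 0.19 = 14.63
  Capstone 89 × 0.15 = 13.35
  Discussion 86 × 0.22 = 18.92
  Oral exam 57 × 0.38 = 21.66
  Final exam 44 × 0.06 = 2.64
Sum = 71.2
71.2 is ≥ 64 and < 85 → Proficient

Proficient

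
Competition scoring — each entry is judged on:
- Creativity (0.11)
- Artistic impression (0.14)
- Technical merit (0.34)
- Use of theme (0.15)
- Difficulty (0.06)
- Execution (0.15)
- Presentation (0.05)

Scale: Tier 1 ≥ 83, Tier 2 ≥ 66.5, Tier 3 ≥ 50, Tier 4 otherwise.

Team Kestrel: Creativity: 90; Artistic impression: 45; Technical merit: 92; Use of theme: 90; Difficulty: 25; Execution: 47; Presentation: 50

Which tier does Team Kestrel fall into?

Weighted total:
  Creativity 90 × 0.11 = 9.9
  Artistic impression 45 × 0.14 = 6.3
  Technical merit 92 × 0.34 = 31.28
  Use of theme 90 × 0.15 = 13.5
  Difficulty 25 × 0.06 = 1.5
  Execution 47 × 0.15 = 7.05
  Presentation 50 × 0.05 = 2.5
Sum = 72.03
72.03 is ≥ 66.5 and < 83 → Tier 2

Tier 2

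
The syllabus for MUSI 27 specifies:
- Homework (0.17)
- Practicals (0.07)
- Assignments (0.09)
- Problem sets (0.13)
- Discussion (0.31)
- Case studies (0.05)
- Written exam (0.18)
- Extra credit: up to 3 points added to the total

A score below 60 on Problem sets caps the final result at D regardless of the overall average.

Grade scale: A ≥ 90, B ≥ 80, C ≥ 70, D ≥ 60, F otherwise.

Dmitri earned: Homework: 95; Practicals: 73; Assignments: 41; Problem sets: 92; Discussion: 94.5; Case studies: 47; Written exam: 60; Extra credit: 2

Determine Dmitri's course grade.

B

Problem sets score 92 ≥ 60: minimum met.
Weighted total:
  Homework 95 × 0.17 = 16.15
  Practicals 73 × 0.07 = 5.11
  Assignments 41 × 0.09 = 3.69
  Problem sets 92 × 0.13 = 11.96
  Discussion 94.5 × 0.31 = 29.295
  Case studies 47 × 0.05 = 2.35
  Written exam 60 × 0.18 = 10.8
Sum = 79.355
Extra credit: 79.355 + 2 = 81.355
81.355 is ≥ 80 and < 90 → B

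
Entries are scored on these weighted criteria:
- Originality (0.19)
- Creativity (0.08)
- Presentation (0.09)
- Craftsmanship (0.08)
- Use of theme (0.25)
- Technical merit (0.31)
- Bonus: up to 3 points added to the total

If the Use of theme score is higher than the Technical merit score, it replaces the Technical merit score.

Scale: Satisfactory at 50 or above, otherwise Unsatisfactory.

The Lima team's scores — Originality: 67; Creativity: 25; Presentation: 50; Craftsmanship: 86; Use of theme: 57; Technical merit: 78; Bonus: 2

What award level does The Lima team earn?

Use of theme (57) ≤ Technical merit (78), so Technical merit stays at 78.
Weighted total:
  Originality 67 × 0.19 = 12.73
  Creativity 25 × 0.08 = 2
  Presentation 50 × 0.09 = 4.5
  Craftsmanship 86 × 0.08 = 6.88
  Use of theme 57 × 0.25 = 14.25
  Technical merit 78 × 0.31 = 24.18
Sum = 64.54
Bonus: 64.54 + 2 = 66.54
66.54 ≥ 50 → Satisfactory

Satisfactory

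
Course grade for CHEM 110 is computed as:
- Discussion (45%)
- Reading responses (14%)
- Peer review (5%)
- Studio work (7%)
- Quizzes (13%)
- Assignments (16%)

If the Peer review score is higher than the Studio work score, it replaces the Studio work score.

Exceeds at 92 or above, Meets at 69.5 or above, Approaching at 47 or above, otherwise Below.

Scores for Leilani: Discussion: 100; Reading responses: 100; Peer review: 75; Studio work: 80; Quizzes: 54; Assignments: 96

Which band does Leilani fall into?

Meets

Peer review (75) ≤ Studio work (80), so Studio work stays at 80.
Weighted total:
  Discussion 100 × 0.45 = 45
  Reading responses 100 × 0.14 = 14
  Peer review 75 × 0.05 = 3.75
  Studio work 80 × 0.07 = 5.6
  Quizzes 54 × 0.13 = 7.02
  Assignments 96 × 0.16 = 15.36
Sum = 90.73
90.73 is ≥ 69.5 and < 92 → Meets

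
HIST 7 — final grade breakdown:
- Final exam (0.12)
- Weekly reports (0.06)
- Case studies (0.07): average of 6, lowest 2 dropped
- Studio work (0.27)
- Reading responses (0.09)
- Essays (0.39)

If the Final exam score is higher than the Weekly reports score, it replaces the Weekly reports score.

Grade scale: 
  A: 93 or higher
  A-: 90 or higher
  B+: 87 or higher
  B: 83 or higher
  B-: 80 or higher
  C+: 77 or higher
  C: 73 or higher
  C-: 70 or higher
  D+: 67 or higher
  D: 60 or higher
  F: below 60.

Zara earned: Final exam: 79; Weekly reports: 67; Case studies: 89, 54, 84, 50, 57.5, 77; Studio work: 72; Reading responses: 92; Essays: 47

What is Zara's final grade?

Case studies: drop 50, 54 → average of remaining 4 = 307.5/4 = 76.875
Final exam (79) > Weekly reports (67), so Weekly reports counts as 79.
Weighted total:
  Final exam 79 × 0.12 = 9.48
  Weekly reports 79 × 0.06 = 4.74
  Case studies 76.875 × 0.07 = 5.38125
  Studio work 72 × 0.27 = 19.44
  Reading responses 92 × 0.09 = 8.28
  Essays 47 × 0.39 = 18.33
Sum = 65.65125
65.65125 is ≥ 60 and < 67 → D

D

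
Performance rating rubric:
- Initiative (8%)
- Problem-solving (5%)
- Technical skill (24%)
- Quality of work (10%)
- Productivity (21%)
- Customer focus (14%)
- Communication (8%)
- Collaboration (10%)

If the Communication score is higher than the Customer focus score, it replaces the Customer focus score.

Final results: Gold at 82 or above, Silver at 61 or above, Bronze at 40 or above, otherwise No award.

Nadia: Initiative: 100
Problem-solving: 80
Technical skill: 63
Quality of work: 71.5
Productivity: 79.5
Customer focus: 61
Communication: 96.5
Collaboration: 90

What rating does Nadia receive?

Silver

Communication (96.5) > Customer focus (61), so Customer focus counts as 96.5.
Weighted total:
  Initiative 100 × 0.08 = 8
  Problem-solving 80 × 0.05 = 4
  Technical skill 63 × 0.24 = 15.12
  Quality of work 71.5 × 0.1 = 7.15
  Productivity 79.5 × 0.21 = 16.695
  Customer focus 96.5 × 0.14 = 13.51
  Communication 96.5 × 0.08 = 7.72
  Collaboration 90 × 0.1 = 9
Sum = 81.195
81.195 is ≥ 61 and < 82 → Silver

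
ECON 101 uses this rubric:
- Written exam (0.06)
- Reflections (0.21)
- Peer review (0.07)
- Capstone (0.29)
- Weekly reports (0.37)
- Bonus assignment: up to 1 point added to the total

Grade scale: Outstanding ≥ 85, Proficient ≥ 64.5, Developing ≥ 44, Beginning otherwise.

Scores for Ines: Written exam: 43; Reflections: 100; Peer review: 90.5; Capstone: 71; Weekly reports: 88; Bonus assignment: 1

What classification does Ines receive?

Proficient

Weighted total:
  Written exam 43 × 0.06 = 2.58
  Reflections 100 × 0.21 = 21
  Peer review 90.5 × 0.07 = 6.335
  Capstone 71 × 0.29 = 20.59
  Weekly reports 88 × 0.37 = 32.56
Sum = 83.065
Bonus assignment: 83.065 + 1 = 84.065
84.065 is ≥ 64.5 and < 85 → Proficient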